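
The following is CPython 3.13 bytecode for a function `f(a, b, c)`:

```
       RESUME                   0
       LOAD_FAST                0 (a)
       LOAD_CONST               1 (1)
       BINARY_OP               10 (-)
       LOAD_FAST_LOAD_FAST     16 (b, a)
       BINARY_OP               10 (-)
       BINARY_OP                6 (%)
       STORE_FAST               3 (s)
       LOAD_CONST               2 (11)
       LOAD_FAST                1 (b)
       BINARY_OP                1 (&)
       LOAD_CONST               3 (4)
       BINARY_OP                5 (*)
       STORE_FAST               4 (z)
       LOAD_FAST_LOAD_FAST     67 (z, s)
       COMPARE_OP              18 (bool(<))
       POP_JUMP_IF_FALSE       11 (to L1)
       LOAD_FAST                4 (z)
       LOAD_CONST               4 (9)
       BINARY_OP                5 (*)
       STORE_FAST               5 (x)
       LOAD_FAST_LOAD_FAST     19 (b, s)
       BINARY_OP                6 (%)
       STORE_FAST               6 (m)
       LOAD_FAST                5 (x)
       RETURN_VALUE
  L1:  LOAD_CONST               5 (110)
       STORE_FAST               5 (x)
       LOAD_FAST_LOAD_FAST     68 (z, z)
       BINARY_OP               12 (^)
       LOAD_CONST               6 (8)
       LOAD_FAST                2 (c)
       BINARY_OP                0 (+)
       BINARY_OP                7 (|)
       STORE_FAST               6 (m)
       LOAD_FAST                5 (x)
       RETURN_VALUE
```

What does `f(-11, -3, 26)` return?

110

LOAD_FAST a → push -11. Stack: [-11]
LOAD_CONST → push 1. Stack: [-11, 1]
BINARY_OP - → -11 - 1 = -12. Stack: [-12]
LOAD_FAST_LOAD_FAST b,a → push -3,-11. Stack: [-12, -3, -11]
BINARY_OP - → -3 - -11 = 8. Stack: [-12, 8]
BINARY_OP % → -12 % 8 = 4. Stack: [4]
STORE_FAST s → s=4. Stack: []
LOAD_CONST → push 11. Stack: [11]
LOAD_FAST b → push -3. Stack: [11, -3]
BINARY_OP & → 11 & -3 = 9. Stack: [9]
LOAD_CONST → push 4. Stack: [9, 4]
BINARY_OP * → 9 * 4 = 36. Stack: [36]
STORE_FAST z → z=36. Stack: []
LOAD_FAST_LOAD_FAST z,s → push 36,4. Stack: [36, 4]
COMPARE_OP bool(<) → 36 vs 4 = False. Stack: [False]
POP_JUMP_IF_FALSE → pop False; jump. Stack: []
LOAD_CONST → push 110. Stack: [110]
STORE_FAST x → x=110. Stack: []
LOAD_FAST_LOAD_FAST z,z → push 36,36. Stack: [36, 36]
BINARY_OP ^ → 36 ^ 36 = 0. Stack: [0]
LOAD_CONST → push 8. Stack: [0, 8]
LOAD_FAST c → push 26. Stack: [0, 8, 26]
BINARY_OP + → 8 + 26 = 34. Stack: [0, 34]
BINARY_OP | → 0 | 34 = 34. Stack: [34]
STORE_FAST m → m=34. Stack: []
LOAD_FAST x → push 110. Stack: [110]
RETURN_VALUE → return 110.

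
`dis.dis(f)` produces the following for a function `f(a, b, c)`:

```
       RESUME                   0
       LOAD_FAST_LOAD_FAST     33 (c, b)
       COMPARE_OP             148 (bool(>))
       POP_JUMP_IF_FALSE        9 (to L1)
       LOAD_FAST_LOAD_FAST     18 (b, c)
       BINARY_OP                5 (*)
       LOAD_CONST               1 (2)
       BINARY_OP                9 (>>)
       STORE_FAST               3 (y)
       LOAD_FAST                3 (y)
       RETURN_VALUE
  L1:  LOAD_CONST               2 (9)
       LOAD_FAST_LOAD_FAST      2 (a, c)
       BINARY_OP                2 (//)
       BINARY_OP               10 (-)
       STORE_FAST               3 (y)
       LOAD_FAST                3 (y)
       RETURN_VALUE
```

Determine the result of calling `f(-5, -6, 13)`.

-20

LOAD_FAST_LOAD_FAST c,b → push 13,-6. Stack: [13, -6]
COMPARE_OP bool(>) → 13 vs -6 = True. Stack: [True]
POP_JUMP_IF_FALSE → pop True; no jump. Stack: []
LOAD_FAST_LOAD_FAST b,c → push -6,13. Stack: [-6, 13]
BINARY_OP * → -6 * 13 = -78. Stack: [-78]
LOAD_CONST → push 2. Stack: [-78, 2]
BINARY_OP >> → -78 >> 2 = -20. Stack: [-20]
STORE_FAST y → y=-20. Stack: []
LOAD_FAST y → push -20. Stack: [-20]
RETURN_VALUE → return -20.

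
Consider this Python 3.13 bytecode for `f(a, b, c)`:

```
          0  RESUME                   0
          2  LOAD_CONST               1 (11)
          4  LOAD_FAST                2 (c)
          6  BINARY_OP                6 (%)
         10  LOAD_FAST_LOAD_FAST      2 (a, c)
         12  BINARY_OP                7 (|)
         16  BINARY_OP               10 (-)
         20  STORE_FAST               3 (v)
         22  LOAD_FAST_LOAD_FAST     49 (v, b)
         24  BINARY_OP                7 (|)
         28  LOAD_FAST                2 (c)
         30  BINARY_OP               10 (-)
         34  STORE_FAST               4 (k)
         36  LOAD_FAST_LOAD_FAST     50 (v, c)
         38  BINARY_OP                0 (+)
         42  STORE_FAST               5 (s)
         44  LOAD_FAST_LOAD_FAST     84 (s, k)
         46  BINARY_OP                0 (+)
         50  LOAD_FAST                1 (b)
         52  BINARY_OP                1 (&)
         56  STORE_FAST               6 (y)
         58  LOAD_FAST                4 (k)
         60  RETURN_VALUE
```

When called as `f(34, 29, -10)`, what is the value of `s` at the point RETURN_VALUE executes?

-9

LOAD_CONST → push 11. Stack: [11]
LOAD_FAST c → push -10. Stack: [11, -10]
BINARY_OP % → 11 % -10 = -9. Stack: [-9]
LOAD_FAST_LOAD_FAST a,c → push 34,-10. Stack: [-9, 34, -10]
BINARY_OP | → 34 | -10 = -10. Stack: [-9, -10]
BINARY_OP - → -9 - -10 = 1. Stack: [1]
STORE_FAST v → v=1. Stack: []
LOAD_FAST_LOAD_FAST v,b → push 1,29. Stack: [1, 29]
BINARY_OP | → 1 | 29 = 29. Stack: [29]
LOAD_FAST c → push -10. Stack: [29, -10]
BINARY_OP - → 29 - -10 = 39. Stack: [39]
STORE_FAST k → k=39. Stack: []
LOAD_FAST_LOAD_FAST v,c → push 1,-10. Stack: [1, -10]
BINARY_OP + → 1 + -10 = -9. Stack: [-9]
STORE_FAST s → s=-9. Stack: []
LOAD_FAST_LOAD_FAST s,k → push -9,39. Stack: [-9, 39]
BINARY_OP + → -9 + 39 = 30. Stack: [30]
LOAD_FAST b → push 29. Stack: [30, 29]
BINARY_OP & → 30 & 29 = 28. Stack: [28]
STORE_FAST y → y=28. Stack: []
LOAD_FAST k → push 39. Stack: [39]
RETURN_VALUE → return 39.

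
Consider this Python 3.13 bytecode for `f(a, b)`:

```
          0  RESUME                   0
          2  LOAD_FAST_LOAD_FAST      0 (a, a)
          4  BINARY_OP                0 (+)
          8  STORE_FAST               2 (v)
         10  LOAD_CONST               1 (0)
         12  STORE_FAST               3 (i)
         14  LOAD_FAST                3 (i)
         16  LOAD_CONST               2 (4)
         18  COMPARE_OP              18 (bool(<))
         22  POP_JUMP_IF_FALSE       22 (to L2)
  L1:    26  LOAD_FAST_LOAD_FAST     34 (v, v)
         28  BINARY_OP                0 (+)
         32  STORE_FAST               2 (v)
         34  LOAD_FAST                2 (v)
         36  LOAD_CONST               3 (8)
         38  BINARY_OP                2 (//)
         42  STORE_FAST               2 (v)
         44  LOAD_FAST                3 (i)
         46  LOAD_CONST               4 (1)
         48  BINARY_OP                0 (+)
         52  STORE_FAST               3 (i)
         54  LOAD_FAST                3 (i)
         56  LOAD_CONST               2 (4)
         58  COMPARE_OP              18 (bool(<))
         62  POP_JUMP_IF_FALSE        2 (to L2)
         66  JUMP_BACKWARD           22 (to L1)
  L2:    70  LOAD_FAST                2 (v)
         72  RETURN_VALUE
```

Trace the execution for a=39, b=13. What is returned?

0

LOAD_FAST_LOAD_FAST a,a → push 39,39
BINARY_OP + → 39 + 39 = 78
STORE_FAST v → v=78
LOAD_CONST → push 0
STORE_FAST i → i=0
LOAD_FAST i → push 0
LOAD_CONST → push 4
COMPARE_OP bool(<) → 0 vs 4 = True
POP_JUMP_IF_FALSE → pop True; no jump
LOAD_FAST_LOAD_FAST v,v → push 78,78
BINARY_OP + → 78 + 78 = 156
STORE_FAST v → v=156
LOAD_FAST v → push 156
LOAD_CONST → push 8
BINARY_OP // → 156 // 8 = 19
STORE_FAST v → v=19
LOAD_FAST i → push 0
LOAD_CONST → push 1
BINARY_OP + → 0 + 1 = 1
STORE_FAST i → i=1
LOAD_FAST i → push 1
LOAD_CONST → push 4
COMPARE_OP bool(<) → 1 vs 4 = True
POP_JUMP_IF_FALSE → pop True; no jump
LOAD_FAST_LOAD_FAST v,v → push 19,19
BINARY_OP + → 19 + 19 = 38
STORE_FAST v → v=38
LOAD_FAST v → push 38
LOAD_CONST → push 8
BINARY_OP // → 38 // 8 = 4
STORE_FAST v → v=4
LOAD_FAST i → push 1
LOAD_CONST → push 1
BINARY_OP + → 1 + 1 = 2
STORE_FAST i → i=2
LOAD_FAST i → push 2
LOAD_CONST → push 4
COMPARE_OP bool(<) → 2 vs 4 = True
POP_JUMP_IF_FALSE → pop True; no jump
LOAD_FAST_LOAD_FAST v,v → push 4,4
BINARY_OP + → 4 + 4 = 8
STORE_FAST v → v=8
LOAD_FAST v → push 8
LOAD_CONST → push 8
BINARY_OP // → 8 // 8 = 1
STORE_FAST v → v=1
LOAD_FAST i → push 2
LOAD_CONST → push 1
BINARY_OP + → 2 + 1 = 3
STORE_FAST i → i=3
LOAD_FAST i → push 3
LOAD_CONST → push 4
COMPARE_OP bool(<) → 3 vs 4 = True
POP_JUMP_IF_FALSE → pop True; no jump
LOAD_FAST_LOAD_FAST v,v → push 1,1
BINARY_OP + → 1 + 1 = 2
STORE_FAST v → v=2
LOAD_FAST v → push 2
LOAD_CONST → push 8
BINARY_OP // → 2 // 8 = 0
STORE_FAST v → v=0
LOAD_FAST i → push 3
LOAD_CONST → push 1
BINARY_OP + → 3 + 1 = 4
STORE_FAST i → i=4
LOAD_FAST i → push 4
LOAD_CONST → push 4
COMPARE_OP bool(<) → 4 vs 4 = False
POP_JUMP_IF_FALSE → pop False; jump
LOAD_FAST v → push 0
RETURN_VALUE → return 0.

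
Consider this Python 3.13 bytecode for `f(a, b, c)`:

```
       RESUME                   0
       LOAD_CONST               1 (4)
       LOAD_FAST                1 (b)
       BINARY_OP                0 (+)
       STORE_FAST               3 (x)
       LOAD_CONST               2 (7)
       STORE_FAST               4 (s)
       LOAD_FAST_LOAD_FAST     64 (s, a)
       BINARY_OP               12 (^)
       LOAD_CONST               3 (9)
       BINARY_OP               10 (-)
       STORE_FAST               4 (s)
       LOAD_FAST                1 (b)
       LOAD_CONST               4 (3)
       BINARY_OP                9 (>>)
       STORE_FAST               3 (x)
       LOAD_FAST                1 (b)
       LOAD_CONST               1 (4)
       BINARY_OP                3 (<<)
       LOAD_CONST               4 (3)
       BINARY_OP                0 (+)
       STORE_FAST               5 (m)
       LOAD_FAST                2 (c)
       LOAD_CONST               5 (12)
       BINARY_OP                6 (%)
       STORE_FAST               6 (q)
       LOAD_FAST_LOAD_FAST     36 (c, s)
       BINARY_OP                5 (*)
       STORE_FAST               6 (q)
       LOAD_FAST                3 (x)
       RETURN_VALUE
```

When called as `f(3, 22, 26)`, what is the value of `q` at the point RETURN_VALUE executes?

LOAD_CONST → push 4. Stack: [4]
LOAD_FAST b → push 22. Stack: [4, 22]
BINARY_OP + → 4 + 22 = 26. Stack: [26]
STORE_FAST x → x=26. Stack: []
LOAD_CONST → push 7. Stack: [7]
STORE_FAST s → s=7. Stack: []
LOAD_FAST_LOAD_FAST s,a → push 7,3. Stack: [7, 3]
BINARY_OP ^ → 7 ^ 3 = 4. Stack: [4]
LOAD_CONST → push 9. Stack: [4, 9]
BINARY_OP - → 4 - 9 = -5. Stack: [-5]
STORE_FAST s → s=-5. Stack: []
LOAD_FAST b → push 22. Stack: [22]
LOAD_CONST → push 3. Stack: [22, 3]
BINARY_OP >> → 22 >> 3 = 2. Stack: [2]
STORE_FAST x → x=2. Stack: []
LOAD_FAST b → push 22. Stack: [22]
LOAD_CONST → push 4. Stack: [22, 4]
BINARY_OP << → 22 << 4 = 352. Stack: [352]
LOAD_CONST → push 3. Stack: [352, 3]
BINARY_OP + → 352 + 3 = 355. Stack: [355]
STORE_FAST m → m=355. Stack: []
LOAD_FAST c → push 26. Stack: [26]
LOAD_CONST → push 12. Stack: [26, 12]
BINARY_OP % → 26 % 12 = 2. Stack: [2]
STORE_FAST q → q=2. Stack: []
LOAD_FAST_LOAD_FAST c,s → push 26,-5. Stack: [26, -5]
BINARY_OP * → 26 * -5 = -130. Stack: [-130]
STORE_FAST q → q=-130. Stack: []
LOAD_FAST x → push 2. Stack: [2]
RETURN_VALUE → return 2.

-130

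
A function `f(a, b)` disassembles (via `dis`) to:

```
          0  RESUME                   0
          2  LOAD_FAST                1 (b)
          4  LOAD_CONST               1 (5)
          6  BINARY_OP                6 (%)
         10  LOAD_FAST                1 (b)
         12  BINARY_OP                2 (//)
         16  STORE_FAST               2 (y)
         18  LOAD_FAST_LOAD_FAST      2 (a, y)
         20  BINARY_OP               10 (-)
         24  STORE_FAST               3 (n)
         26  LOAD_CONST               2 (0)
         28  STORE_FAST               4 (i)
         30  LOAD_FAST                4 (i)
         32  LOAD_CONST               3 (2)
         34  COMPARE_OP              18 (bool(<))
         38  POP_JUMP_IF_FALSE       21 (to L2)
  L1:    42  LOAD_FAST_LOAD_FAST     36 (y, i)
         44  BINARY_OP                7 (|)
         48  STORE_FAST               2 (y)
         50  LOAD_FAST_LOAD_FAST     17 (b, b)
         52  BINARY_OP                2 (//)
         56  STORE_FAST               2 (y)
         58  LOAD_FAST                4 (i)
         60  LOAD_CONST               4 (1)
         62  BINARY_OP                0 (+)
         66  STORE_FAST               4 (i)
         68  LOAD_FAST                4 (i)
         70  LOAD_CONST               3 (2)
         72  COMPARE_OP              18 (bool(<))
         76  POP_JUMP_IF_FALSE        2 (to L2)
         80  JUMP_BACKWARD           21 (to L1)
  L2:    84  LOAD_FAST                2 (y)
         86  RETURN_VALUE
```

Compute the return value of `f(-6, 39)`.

LOAD_FAST b → push 39. Stack: [39]
LOAD_CONST → push 5. Stack: [39, 5]
BINARY_OP % → 39 % 5 = 4. Stack: [4]
LOAD_FAST b → push 39. Stack: [4, 39]
BINARY_OP // → 4 // 39 = 0. Stack: [0]
STORE_FAST y → y=0. Stack: []
LOAD_FAST_LOAD_FAST a,y → push -6,0. Stack: [-6, 0]
BINARY_OP - → -6 - 0 = -6. Stack: [-6]
STORE_FAST n → n=-6. Stack: []
LOAD_CONST → push 0. Stack: [0]
STORE_FAST i → i=0. Stack: []
LOAD_FAST i → push 0. Stack: [0]
LOAD_CONST → push 2. Stack: [0, 2]
COMPARE_OP bool(<) → 0 vs 2 = True. Stack: [True]
POP_JUMP_IF_FALSE → pop True; no jump. Stack: []
LOAD_FAST_LOAD_FAST y,i → push 0,0. Stack: [0, 0]
BINARY_OP | → 0 | 0 = 0. Stack: [0]
STORE_FAST y → y=0. Stack: []
LOAD_FAST_LOAD_FAST b,b → push 39,39. Stack: [39, 39]
BINARY_OP // → 39 // 39 = 1. Stack: [1]
STORE_FAST y → y=1. Stack: []
LOAD_FAST i → push 0. Stack: [0]
LOAD_CONST → push 1. Stack: [0, 1]
BINARY_OP + → 0 + 1 = 1. Stack: [1]
STORE_FAST i → i=1. Stack: []
LOAD_FAST i → push 1. Stack: [1]
LOAD_CONST → push 2. Stack: [1, 2]
COMPARE_OP bool(<) → 1 vs 2 = True. Stack: [True]
POP_JUMP_IF_FALSE → pop True; no jump. Stack: []
LOAD_FAST_LOAD_FAST y,i → push 1,1. Stack: [1, 1]
BINARY_OP | → 1 | 1 = 1. Stack: [1]
STORE_FAST y → y=1. Stack: []
LOAD_FAST_LOAD_FAST b,b → push 39,39. Stack: [39, 39]
BINARY_OP // → 39 // 39 = 1. Stack: [1]
STORE_FAST y → y=1. Stack: []
LOAD_FAST i → push 1. Stack: [1]
LOAD_CONST → push 1. Stack: [1, 1]
BINARY_OP + → 1 + 1 = 2. Stack: [2]
STORE_FAST i → i=2. Stack: []
LOAD_FAST i → push 2. Stack: [2]
LOAD_CONST → push 2. Stack: [2, 2]
COMPARE_OP bool(<) → 2 vs 2 = False. Stack: [False]
POP_JUMP_IF_FALSE → pop False; jump. Stack: []
LOAD_FAST y → push 1. Stack: [1]
RETURN_VALUE → return 1.

1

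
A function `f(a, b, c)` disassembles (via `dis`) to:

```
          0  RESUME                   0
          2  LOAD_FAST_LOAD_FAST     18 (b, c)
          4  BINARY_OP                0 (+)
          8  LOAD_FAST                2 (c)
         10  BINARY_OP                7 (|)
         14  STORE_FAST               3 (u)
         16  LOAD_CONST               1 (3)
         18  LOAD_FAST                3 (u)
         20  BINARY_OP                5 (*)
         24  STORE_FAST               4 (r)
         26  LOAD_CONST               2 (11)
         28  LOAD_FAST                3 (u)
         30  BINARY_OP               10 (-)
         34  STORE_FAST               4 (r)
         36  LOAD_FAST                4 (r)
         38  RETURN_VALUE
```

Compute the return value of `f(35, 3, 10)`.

LOAD_FAST_LOAD_FAST b,c → push 3,10. Stack: [3, 10]
BINARY_OP + → 3 + 10 = 13. Stack: [13]
LOAD_FAST c → push 10. Stack: [13, 10]
BINARY_OP | → 13 | 10 = 15. Stack: [15]
STORE_FAST u → u=15. Stack: []
LOAD_CONST → push 3. Stack: [3]
LOAD_FAST u → push 15. Stack: [3, 15]
BINARY_OP * → 3 * 15 = 45. Stack: [45]
STORE_FAST r → r=45. Stack: []
LOAD_CONST → push 11. Stack: [11]
LOAD_FAST u → push 15. Stack: [11, 15]
BINARY_OP - → 11 - 15 = -4. Stack: [-4]
STORE_FAST r → r=-4. Stack: []
LOAD_FAST r → push -4. Stack: [-4]
RETURN_VALUE → return -4.

-4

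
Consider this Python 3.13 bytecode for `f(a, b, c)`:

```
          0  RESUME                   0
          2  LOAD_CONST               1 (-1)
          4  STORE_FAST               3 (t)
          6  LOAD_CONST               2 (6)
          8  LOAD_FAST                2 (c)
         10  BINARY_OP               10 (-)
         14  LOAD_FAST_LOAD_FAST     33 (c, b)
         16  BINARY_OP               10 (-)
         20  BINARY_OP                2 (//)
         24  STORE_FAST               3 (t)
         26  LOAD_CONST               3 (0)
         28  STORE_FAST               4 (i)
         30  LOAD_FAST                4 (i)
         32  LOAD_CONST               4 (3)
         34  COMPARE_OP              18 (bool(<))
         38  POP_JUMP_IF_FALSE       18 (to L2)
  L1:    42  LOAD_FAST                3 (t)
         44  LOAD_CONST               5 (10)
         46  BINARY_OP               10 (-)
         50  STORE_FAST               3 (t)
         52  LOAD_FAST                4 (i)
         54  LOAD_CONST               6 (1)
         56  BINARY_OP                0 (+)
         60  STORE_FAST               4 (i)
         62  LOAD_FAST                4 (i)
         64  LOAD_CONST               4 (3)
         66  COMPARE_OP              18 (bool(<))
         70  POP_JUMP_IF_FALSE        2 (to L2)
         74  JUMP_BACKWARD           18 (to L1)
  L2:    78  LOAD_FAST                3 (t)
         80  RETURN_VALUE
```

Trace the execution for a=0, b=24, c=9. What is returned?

LOAD_CONST → push -1. Stack: [-1]
STORE_FAST t → t=-1. Stack: []
LOAD_CONST → push 6. Stack: [6]
LOAD_FAST c → push 9. Stack: [6, 9]
BINARY_OP - → 6 - 9 = -3. Stack: [-3]
LOAD_FAST_LOAD_FAST c,b → push 9,24. Stack: [-3, 9, 24]
BINARY_OP - → 9 - 24 = -15. Stack: [-3, -15]
BINARY_OP // → -3 // -15 = 0. Stack: [0]
STORE_FAST t → t=0. Stack: []
LOAD_CONST → push 0. Stack: [0]
STORE_FAST i → i=0. Stack: []
LOAD_FAST i → push 0. Stack: [0]
LOAD_CONST → push 3. Stack: [0, 3]
COMPARE_OP bool(<) → 0 vs 3 = True. Stack: [True]
POP_JUMP_IF_FALSE → pop True; no jump. Stack: []
LOAD_FAST t → push 0. Stack: [0]
LOAD_CONST → push 10. Stack: [0, 10]
BINARY_OP - → 0 - 10 = -10. Stack: [-10]
STORE_FAST t → t=-10. Stack: []
LOAD_FAST i → push 0. Stack: [0]
LOAD_CONST → push 1. Stack: [0, 1]
BINARY_OP + → 0 + 1 = 1. Stack: [1]
STORE_FAST i → i=1. Stack: []
LOAD_FAST i → push 1. Stack: [1]
LOAD_CONST → push 3. Stack: [1, 3]
COMPARE_OP bool(<) → 1 vs 3 = True. Stack: [True]
POP_JUMP_IF_FALSE → pop True; no jump. Stack: []
LOAD_FAST t → push -10. Stack: [-10]
LOAD_CONST → push 10. Stack: [-10, 10]
BINARY_OP - → -10 - 10 = -20. Stack: [-20]
STORE_FAST t → t=-20. Stack: []
LOAD_FAST i → push 1. Stack: [1]
LOAD_CONST → push 1. Stack: [1, 1]
BINARY_OP + → 1 + 1 = 2. Stack: [2]
STORE_FAST i → i=2. Stack: []
LOAD_FAST i → push 2. Stack: [2]
LOAD_CONST → push 3. Stack: [2, 3]
COMPARE_OP bool(<) → 2 vs 3 = True. Stack: [True]
POP_JUMP_IF_FALSE → pop True; no jump. Stack: []
LOAD_FAST t → push -20. Stack: [-20]
LOAD_CONST → push 10. Stack: [-20, 10]
BINARY_OP - → -20 - 10 = -30. Stack: [-30]
STORE_FAST t → t=-30. Stack: []
LOAD_FAST i → push 2. Stack: [2]
LOAD_CONST → push 1. Stack: [2, 1]
BINARY_OP + → 2 + 1 = 3. Stack: [3]
STORE_FAST i → i=3. Stack: []
LOAD_FAST i → push 3. Stack: [3]
LOAD_CONST → push 3. Stack: [3, 3]
COMPARE_OP bool(<) → 3 vs 3 = False. Stack: [False]
POP_JUMP_IF_FALSE → pop False; jump. Stack: []
LOAD_FAST t → push -30. Stack: [-30]
RETURN_VALUE → return -30.

-30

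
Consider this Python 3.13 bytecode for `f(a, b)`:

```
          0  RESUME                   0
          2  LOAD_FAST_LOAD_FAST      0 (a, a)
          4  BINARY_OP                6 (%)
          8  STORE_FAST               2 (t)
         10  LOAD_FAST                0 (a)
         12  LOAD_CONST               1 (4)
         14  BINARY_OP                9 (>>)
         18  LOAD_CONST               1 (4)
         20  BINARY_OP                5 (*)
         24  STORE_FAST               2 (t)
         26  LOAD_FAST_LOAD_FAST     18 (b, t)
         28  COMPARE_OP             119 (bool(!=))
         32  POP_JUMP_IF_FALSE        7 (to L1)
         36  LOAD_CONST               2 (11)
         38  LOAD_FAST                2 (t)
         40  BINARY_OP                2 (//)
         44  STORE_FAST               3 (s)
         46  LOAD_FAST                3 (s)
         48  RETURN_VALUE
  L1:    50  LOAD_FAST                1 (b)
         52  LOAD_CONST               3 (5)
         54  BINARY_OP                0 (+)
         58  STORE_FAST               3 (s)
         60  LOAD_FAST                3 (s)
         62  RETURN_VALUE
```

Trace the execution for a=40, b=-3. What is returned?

LOAD_FAST_LOAD_FAST a,a → push 40,40. Stack: [40, 40]
BINARY_OP % → 40 % 40 = 0. Stack: [0]
STORE_FAST t → t=0. Stack: []
LOAD_FAST a → push 40. Stack: [40]
LOAD_CONST → push 4. Stack: [40, 4]
BINARY_OP >> → 40 >> 4 = 2. Stack: [2]
LOAD_CONST → push 4. Stack: [2, 4]
BINARY_OP * → 2 * 4 = 8. Stack: [8]
STORE_FAST t → t=8. Stack: []
LOAD_FAST_LOAD_FAST b,t → push -3,8. Stack: [-3, 8]
COMPARE_OP bool(!=) → -3 vs 8 = True. Stack: [True]
POP_JUMP_IF_FALSE → pop True; no jump. Stack: []
LOAD_CONST → push 11. Stack: [11]
LOAD_FAST t → push 8. Stack: [11, 8]
BINARY_OP // → 11 // 8 = 1. Stack: [1]
STORE_FAST s → s=1. Stack: []
LOAD_FAST s → push 1. Stack: [1]
RETURN_VALUE → return 1.

1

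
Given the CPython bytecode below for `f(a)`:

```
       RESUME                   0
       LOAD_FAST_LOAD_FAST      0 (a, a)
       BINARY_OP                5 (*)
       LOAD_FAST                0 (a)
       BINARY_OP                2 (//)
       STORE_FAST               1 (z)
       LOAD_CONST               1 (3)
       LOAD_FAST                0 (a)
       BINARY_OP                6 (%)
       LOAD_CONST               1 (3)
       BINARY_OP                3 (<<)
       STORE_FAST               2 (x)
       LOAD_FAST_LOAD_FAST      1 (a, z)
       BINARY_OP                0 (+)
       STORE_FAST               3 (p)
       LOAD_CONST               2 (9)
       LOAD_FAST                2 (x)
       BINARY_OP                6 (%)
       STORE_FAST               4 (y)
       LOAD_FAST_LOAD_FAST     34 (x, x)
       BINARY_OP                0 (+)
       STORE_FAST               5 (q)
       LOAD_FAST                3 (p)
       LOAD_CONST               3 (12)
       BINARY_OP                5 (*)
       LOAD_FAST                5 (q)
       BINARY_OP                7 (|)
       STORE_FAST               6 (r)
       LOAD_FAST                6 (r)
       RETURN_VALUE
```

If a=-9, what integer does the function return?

LOAD_FAST_LOAD_FAST a,a → push -9,-9. Stack: [-9, -9]
BINARY_OP * → -9 * -9 = 81. Stack: [81]
LOAD_FAST a → push -9. Stack: [81, -9]
BINARY_OP // → 81 // -9 = -9. Stack: [-9]
STORE_FAST z → z=-9. Stack: []
LOAD_CONST → push 3. Stack: [3]
LOAD_FAST a → push -9. Stack: [3, -9]
BINARY_OP % → 3 % -9 = -6. Stack: [-6]
LOAD_CONST → push 3. Stack: [-6, 3]
BINARY_OP << → -6 << 3 = -48. Stack: [-48]
STORE_FAST x → x=-48. Stack: []
LOAD_FAST_LOAD_FAST a,z → push -9,-9. Stack: [-9, -9]
BINARY_OP + → -9 + -9 = -18. Stack: [-18]
STORE_FAST p → p=-18. Stack: []
LOAD_CONST → push 9. Stack: [9]
LOAD_FAST x → push -48. Stack: [9, -48]
BINARY_OP % → 9 % -48 = -39. Stack: [-39]
STORE_FAST y → y=-39. Stack: []
LOAD_FAST_LOAD_FAST x,x → push -48,-48. Stack: [-48, -48]
BINARY_OP + → -48 + -48 = -96. Stack: [-96]
STORE_FAST q → q=-96. Stack: []
LOAD_FAST p → push -18. Stack: [-18]
LOAD_CONST → push 12. Stack: [-18, 12]
BINARY_OP * → -18 * 12 = -216. Stack: [-216]
LOAD_FAST q → push -96. Stack: [-216, -96]
BINARY_OP | → -216 | -96 = -88. Stack: [-88]
STORE_FAST r → r=-88. Stack: []
LOAD_FAST r → push -88. Stack: [-88]
RETURN_VALUE → return -88.

-88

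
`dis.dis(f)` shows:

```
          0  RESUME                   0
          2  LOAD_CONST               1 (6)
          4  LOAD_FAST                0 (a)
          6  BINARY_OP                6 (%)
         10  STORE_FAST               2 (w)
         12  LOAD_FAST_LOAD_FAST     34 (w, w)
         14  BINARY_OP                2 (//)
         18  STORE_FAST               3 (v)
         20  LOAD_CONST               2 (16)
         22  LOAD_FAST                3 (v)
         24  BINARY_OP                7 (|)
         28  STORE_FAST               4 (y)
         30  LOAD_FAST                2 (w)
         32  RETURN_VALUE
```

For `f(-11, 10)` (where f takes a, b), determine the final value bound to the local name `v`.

LOAD_CONST → push 6. Stack: [6]
LOAD_FAST a → push -11. Stack: [6, -11]
BINARY_OP % → 6 % -11 = -5. Stack: [-5]
STORE_FAST w → w=-5. Stack: []
LOAD_FAST_LOAD_FAST w,w → push -5,-5. Stack: [-5, -5]
BINARY_OP // → -5 // -5 = 1. Stack: [1]
STORE_FAST v → v=1. Stack: []
LOAD_CONST → push 16. Stack: [16]
LOAD_FAST v → push 1. Stack: [16, 1]
BINARY_OP | → 16 | 1 = 17. Stack: [17]
STORE_FAST y → y=17. Stack: []
LOAD_FAST w → push -5. Stack: [-5]
RETURN_VALUE → return -5.

1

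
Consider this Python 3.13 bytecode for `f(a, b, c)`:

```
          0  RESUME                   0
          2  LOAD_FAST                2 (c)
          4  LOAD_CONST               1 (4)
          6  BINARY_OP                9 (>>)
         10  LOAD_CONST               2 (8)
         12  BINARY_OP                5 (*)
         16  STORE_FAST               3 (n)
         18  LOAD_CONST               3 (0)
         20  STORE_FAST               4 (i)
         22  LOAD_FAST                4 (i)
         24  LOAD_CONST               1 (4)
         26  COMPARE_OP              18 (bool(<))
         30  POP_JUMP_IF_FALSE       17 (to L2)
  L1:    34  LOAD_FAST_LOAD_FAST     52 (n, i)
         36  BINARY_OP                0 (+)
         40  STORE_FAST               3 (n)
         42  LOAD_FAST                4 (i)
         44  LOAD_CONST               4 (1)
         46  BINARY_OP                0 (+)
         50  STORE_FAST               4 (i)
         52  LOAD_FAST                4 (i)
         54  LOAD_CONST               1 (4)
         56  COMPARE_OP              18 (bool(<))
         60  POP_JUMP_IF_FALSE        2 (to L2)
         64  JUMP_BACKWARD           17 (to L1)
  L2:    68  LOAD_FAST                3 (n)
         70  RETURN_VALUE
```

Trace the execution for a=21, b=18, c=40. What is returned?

LOAD_FAST c → push 40. Stack: [40]
LOAD_CONST → push 4. Stack: [40, 4]
BINARY_OP >> → 40 >> 4 = 2. Stack: [2]
LOAD_CONST → push 8. Stack: [2, 8]
BINARY_OP * → 2 * 8 = 16. Stack: [16]
STORE_FAST n → n=16. Stack: []
LOAD_CONST → push 0. Stack: [0]
STORE_FAST i → i=0. Stack: []
LOAD_FAST i → push 0. Stack: [0]
LOAD_CONST → push 4. Stack: [0, 4]
COMPARE_OP bool(<) → 0 vs 4 = True. Stack: [True]
POP_JUMP_IF_FALSE → pop True; no jump. Stack: []
LOAD_FAST_LOAD_FAST n,i → push 16,0. Stack: [16, 0]
BINARY_OP + → 16 + 0 = 16. Stack: [16]
STORE_FAST n → n=16. Stack: []
LOAD_FAST i → push 0. Stack: [0]
LOAD_CONST → push 1. Stack: [0, 1]
BINARY_OP + → 0 + 1 = 1. Stack: [1]
STORE_FAST i → i=1. Stack: []
LOAD_FAST i → push 1. Stack: [1]
LOAD_CONST → push 4. Stack: [1, 4]
COMPARE_OP bool(<) → 1 vs 4 = True. Stack: [True]
POP_JUMP_IF_FALSE → pop True; no jump. Stack: []
LOAD_FAST_LOAD_FAST n,i → push 16,1. Stack: [16, 1]
BINARY_OP + → 16 + 1 = 17. Stack: [17]
STORE_FAST n → n=17. Stack: []
LOAD_FAST i → push 1. Stack: [1]
LOAD_CONST → push 1. Stack: [1, 1]
BINARY_OP + → 1 + 1 = 2. Stack: [2]
STORE_FAST i → i=2. Stack: []
LOAD_FAST i → push 2. Stack: [2]
LOAD_CONST → push 4. Stack: [2, 4]
COMPARE_OP bool(<) → 2 vs 4 = True. Stack: [True]
POP_JUMP_IF_FALSE → pop True; no jump. Stack: []
LOAD_FAST_LOAD_FAST n,i → push 17,2. Stack: [17, 2]
BINARY_OP + → 17 + 2 = 19. Stack: [19]
STORE_FAST n → n=19. Stack: []
LOAD_FAST i → push 2. Stack: [2]
LOAD_CONST → push 1. Stack: [2, 1]
BINARY_OP + → 2 + 1 = 3. Stack: [3]
STORE_FAST i → i=3. Stack: []
LOAD_FAST i → push 3. Stack: [3]
LOAD_CONST → push 4. Stack: [3, 4]
COMPARE_OP bool(<) → 3 vs 4 = True. Stack: [True]
POP_JUMP_IF_FALSE → pop True; no jump. Stack: []
LOAD_FAST_LOAD_FAST n,i → push 19,3. Stack: [19, 3]
BINARY_OP + → 19 + 3 = 22. Stack: [22]
STORE_FAST n → n=22. Stack: []
LOAD_FAST i → push 3. Stack: [3]
LOAD_CONST → push 1. Stack: [3, 1]
BINARY_OP + → 3 + 1 = 4. Stack: [4]
STORE_FAST i → i=4. Stack: []
LOAD_FAST i → push 4. Stack: [4]
LOAD_CONST → push 4. Stack: [4, 4]
COMPARE_OP bool(<) → 4 vs 4 = False. Stack: [False]
POP_JUMP_IF_FALSE → pop False; jump. Stack: []
LOAD_FAST n → push 22. Stack: [22]
RETURN_VALUE → return 22.

22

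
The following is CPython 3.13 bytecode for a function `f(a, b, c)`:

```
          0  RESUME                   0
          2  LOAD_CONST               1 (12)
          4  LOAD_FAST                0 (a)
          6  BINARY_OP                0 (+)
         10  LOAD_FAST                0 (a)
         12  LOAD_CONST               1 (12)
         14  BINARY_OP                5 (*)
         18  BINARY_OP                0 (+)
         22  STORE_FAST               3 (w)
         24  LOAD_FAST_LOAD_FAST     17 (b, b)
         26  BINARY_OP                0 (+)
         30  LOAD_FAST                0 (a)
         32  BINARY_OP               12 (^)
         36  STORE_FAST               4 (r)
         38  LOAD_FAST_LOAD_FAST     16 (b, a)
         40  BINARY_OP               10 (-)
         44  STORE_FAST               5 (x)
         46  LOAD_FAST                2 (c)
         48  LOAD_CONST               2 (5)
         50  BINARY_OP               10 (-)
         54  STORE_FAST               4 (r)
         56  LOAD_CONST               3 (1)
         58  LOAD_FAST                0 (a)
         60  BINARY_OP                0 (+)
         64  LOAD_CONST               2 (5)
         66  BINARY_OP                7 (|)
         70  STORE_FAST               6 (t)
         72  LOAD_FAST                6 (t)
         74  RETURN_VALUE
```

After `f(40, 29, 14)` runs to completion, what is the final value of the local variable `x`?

LOAD_CONST → push 12. Stack: [12]
LOAD_FAST a → push 40. Stack: [12, 40]
BINARY_OP + → 12 + 40 = 52. Stack: [52]
LOAD_FAST a → push 40. Stack: [52, 40]
LOAD_CONST → push 12. Stack: [52, 40, 12]
BINARY_OP * → 40 * 12 = 480. Stack: [52, 480]
BINARY_OP + → 52 + 480 = 532. Stack: [532]
STORE_FAST w → w=532. Stack: []
LOAD_FAST_LOAD_FAST b,b → push 29,29. Stack: [29, 29]
BINARY_OP + → 29 + 29 = 58. Stack: [58]
LOAD_FAST a → push 40. Stack: [58, 40]
BINARY_OP ^ → 58 ^ 40 = 18. Stack: [18]
STORE_FAST r → r=18. Stack: []
LOAD_FAST_LOAD_FAST b,a → push 29,40. Stack: [29, 40]
BINARY_OP - → 29 - 40 = -11. Stack: [-11]
STORE_FAST x → x=-11. Stack: []
LOAD_FAST c → push 14. Stack: [14]
LOAD_CONST → push 5. Stack: [14, 5]
BINARY_OP - → 14 - 5 = 9. Stack: [9]
STORE_FAST r → r=9. Stack: []
LOAD_CONST → push 1. Stack: [1]
LOAD_FAST a → push 40. Stack: [1, 40]
BINARY_OP + → 1 + 40 = 41. Stack: [41]
LOAD_CONST → push 5. Stack: [41, 5]
BINARY_OP | → 41 | 5 = 45. Stack: [45]
STORE_FAST t → t=45. Stack: []
LOAD_FAST t → push 45. Stack: [45]
RETURN_VALUE → return 45.

-11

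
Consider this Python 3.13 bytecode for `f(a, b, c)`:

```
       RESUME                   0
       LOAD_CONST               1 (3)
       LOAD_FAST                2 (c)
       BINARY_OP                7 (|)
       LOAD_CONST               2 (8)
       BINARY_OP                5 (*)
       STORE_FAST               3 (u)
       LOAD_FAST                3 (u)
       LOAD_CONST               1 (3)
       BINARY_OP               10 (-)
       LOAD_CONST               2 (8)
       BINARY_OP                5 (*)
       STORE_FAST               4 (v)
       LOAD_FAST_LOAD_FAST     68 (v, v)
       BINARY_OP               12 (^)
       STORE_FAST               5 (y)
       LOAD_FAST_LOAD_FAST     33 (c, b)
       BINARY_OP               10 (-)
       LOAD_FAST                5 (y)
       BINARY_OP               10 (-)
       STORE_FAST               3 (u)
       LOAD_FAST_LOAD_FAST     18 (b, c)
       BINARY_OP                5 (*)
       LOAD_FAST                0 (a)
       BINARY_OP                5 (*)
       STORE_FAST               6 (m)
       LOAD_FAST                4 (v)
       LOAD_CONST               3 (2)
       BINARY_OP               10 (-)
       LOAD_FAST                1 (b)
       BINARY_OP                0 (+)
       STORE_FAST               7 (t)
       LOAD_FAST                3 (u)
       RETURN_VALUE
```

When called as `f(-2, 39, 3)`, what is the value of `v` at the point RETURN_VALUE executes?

168

LOAD_CONST → push 3. Stack: [3]
LOAD_FAST c → push 3. Stack: [3, 3]
BINARY_OP | → 3 | 3 = 3. Stack: [3]
LOAD_CONST → push 8. Stack: [3, 8]
BINARY_OP * → 3 * 8 = 24. Stack: [24]
STORE_FAST u → u=24. Stack: []
LOAD_FAST u → push 24. Stack: [24]
LOAD_CONST → push 3. Stack: [24, 3]
BINARY_OP - → 24 - 3 = 21. Stack: [21]
LOAD_CONST → push 8. Stack: [21, 8]
BINARY_OP * → 21 * 8 = 168. Stack: [168]
STORE_FAST v → v=168. Stack: []
LOAD_FAST_LOAD_FAST v,v → push 168,168. Stack: [168, 168]
BINARY_OP ^ → 168 ^ 168 = 0. Stack: [0]
STORE_FAST y → y=0. Stack: []
LOAD_FAST_LOAD_FAST c,b → push 3,39. Stack: [3, 39]
BINARY_OP - → 3 - 39 = -36. Stack: [-36]
LOAD_FAST y → push 0. Stack: [-36, 0]
BINARY_OP - → -36 - 0 = -36. Stack: [-36]
STORE_FAST u → u=-36. Stack: []
LOAD_FAST_LOAD_FAST b,c → push 39,3. Stack: [39, 3]
BINARY_OP * → 39 * 3 = 117. Stack: [117]
LOAD_FAST a → push -2. Stack: [117, -2]
BINARY_OP * → 117 * -2 = -234. Stack: [-234]
STORE_FAST m → m=-234. Stack: []
LOAD_FAST v → push 168. Stack: [168]
LOAD_CONST → push 2. Stack: [168, 2]
BINARY_OP - → 168 - 2 = 166. Stack: [166]
LOAD_FAST b → push 39. Stack: [166, 39]
BINARY_OP + → 166 + 39 = 205. Stack: [205]
STORE_FAST t → t=205. Stack: []
LOAD_FAST u → push -36. Stack: [-36]
RETURN_VALUE → return -36.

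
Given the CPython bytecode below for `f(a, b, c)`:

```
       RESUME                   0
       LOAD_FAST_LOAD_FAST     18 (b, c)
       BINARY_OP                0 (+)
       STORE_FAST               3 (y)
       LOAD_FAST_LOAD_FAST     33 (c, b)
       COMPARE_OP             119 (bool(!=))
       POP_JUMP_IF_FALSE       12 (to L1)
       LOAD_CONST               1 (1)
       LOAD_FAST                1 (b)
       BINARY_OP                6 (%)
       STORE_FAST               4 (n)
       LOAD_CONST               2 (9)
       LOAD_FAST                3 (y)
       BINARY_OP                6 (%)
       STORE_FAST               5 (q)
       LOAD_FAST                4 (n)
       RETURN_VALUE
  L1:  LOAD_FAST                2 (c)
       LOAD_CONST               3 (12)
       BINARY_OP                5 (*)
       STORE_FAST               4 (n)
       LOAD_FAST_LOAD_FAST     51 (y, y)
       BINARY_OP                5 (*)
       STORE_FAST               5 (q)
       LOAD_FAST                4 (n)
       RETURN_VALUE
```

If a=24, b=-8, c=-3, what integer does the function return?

LOAD_FAST_LOAD_FAST b,c → push -8,-3. Stack: [-8, -3]
BINARY_OP + → -8 + -3 = -11. Stack: [-11]
STORE_FAST y → y=-11. Stack: []
LOAD_FAST_LOAD_FAST c,b → push -3,-8. Stack: [-3, -8]
COMPARE_OP bool(!=) → -3 vs -8 = True. Stack: [True]
POP_JUMP_IF_FALSE → pop True; no jump. Stack: []
LOAD_CONST → push 1. Stack: [1]
LOAD_FAST b → push -8. Stack: [1, -8]
BINARY_OP % → 1 % -8 = -7. Stack: [-7]
STORE_FAST n → n=-7. Stack: []
LOAD_CONST → push 9. Stack: [9]
LOAD_FAST y → push -11. Stack: [9, -11]
BINARY_OP % → 9 % -11 = -2. Stack: [-2]
STORE_FAST q → q=-2. Stack: []
LOAD_FAST n → push -7. Stack: [-7]
RETURN_VALUE → return -7.

-7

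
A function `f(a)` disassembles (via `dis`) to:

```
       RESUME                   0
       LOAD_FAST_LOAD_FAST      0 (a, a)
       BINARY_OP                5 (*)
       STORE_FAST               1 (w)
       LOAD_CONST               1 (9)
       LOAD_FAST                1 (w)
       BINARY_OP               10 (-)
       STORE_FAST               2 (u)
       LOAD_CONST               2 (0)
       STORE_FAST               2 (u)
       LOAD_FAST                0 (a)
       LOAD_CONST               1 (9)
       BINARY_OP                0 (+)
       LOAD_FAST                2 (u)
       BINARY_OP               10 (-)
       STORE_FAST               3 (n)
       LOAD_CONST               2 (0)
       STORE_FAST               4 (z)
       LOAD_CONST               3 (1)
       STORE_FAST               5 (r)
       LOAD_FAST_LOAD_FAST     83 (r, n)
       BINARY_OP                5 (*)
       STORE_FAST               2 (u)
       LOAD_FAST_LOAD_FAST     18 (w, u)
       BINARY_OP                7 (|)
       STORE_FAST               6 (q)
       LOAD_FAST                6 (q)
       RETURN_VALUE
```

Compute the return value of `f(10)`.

119

LOAD_FAST_LOAD_FAST a,a → push 10,10. Stack: [10, 10]
BINARY_OP * → 10 * 10 = 100. Stack: [100]
STORE_FAST w → w=100. Stack: []
LOAD_CONST → push 9. Stack: [9]
LOAD_FAST w → push 100. Stack: [9, 100]
BINARY_OP - → 9 - 100 = -91. Stack: [-91]
STORE_FAST u → u=-91. Stack: []
LOAD_CONST → push 0. Stack: [0]
STORE_FAST u → u=0. Stack: []
LOAD_FAST a → push 10. Stack: [10]
LOAD_CONST → push 9. Stack: [10, 9]
BINARY_OP + → 10 + 9 = 19. Stack: [19]
LOAD_FAST u → push 0. Stack: [19, 0]
BINARY_OP - → 19 - 0 = 19. Stack: [19]
STORE_FAST n → n=19. Stack: []
LOAD_CONST → push 0. Stack: [0]
STORE_FAST z → z=0. Stack: []
LOAD_CONST → push 1. Stack: [1]
STORE_FAST r → r=1. Stack: []
LOAD_FAST_LOAD_FAST r,n → push 1,19. Stack: [1, 19]
BINARY_OP * → 1 * 19 = 19. Stack: [19]
STORE_FAST u → u=19. Stack: []
LOAD_FAST_LOAD_FAST w,u → push 100,19. Stack: [100, 19]
BINARY_OP | → 100 | 19 = 119. Stack: [119]
STORE_FAST q → q=119. Stack: []
LOAD_FAST q → push 119. Stack: [119]
RETURN_VALUE → return 119.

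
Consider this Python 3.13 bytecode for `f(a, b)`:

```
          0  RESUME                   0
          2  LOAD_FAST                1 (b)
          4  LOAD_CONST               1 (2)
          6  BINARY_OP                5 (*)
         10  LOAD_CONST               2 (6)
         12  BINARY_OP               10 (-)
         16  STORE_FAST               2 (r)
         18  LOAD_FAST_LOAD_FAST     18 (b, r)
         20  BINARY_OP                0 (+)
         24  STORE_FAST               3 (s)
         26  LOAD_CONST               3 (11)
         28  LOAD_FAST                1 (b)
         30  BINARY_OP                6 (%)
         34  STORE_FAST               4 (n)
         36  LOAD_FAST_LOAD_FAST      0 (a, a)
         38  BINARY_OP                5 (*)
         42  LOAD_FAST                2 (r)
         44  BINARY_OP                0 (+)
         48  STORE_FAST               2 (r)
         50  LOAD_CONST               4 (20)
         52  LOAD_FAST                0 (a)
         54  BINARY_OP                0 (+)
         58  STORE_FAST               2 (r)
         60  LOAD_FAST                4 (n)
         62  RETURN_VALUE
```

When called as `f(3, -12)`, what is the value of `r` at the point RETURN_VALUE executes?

LOAD_FAST b → push -12. Stack: [-12]
LOAD_CONST → push 2. Stack: [-12, 2]
BINARY_OP * → -12 * 2 = -24. Stack: [-24]
LOAD_CONST → push 6. Stack: [-24, 6]
BINARY_OP - → -24 - 6 = -30. Stack: [-30]
STORE_FAST r → r=-30. Stack: []
LOAD_FAST_LOAD_FAST b,r → push -12,-30. Stack: [-12, -30]
BINARY_OP + → -12 + -30 = -42. Stack: [-42]
STORE_FAST s → s=-42. Stack: []
LOAD_CONST → push 11. Stack: [11]
LOAD_FAST b → push -12. Stack: [11, -12]
BINARY_OP % → 11 % -12 = -1. Stack: [-1]
STORE_FAST n → n=-1. Stack: []
LOAD_FAST_LOAD_FAST a,a → push 3,3. Stack: [3, 3]
BINARY_OP * → 3 * 3 = 9. Stack: [9]
LOAD_FAST r → push -30. Stack: [9, -30]
BINARY_OP + → 9 + -30 = -21. Stack: [-21]
STORE_FAST r → r=-21. Stack: []
LOAD_CONST → push 20. Stack: [20]
LOAD_FAST a → push 3. Stack: [20, 3]
BINARY_OP + → 20 + 3 = 23. Stack: [23]
STORE_FAST r → r=23. Stack: []
LOAD_FAST n → push -1. Stack: [-1]
RETURN_VALUE → return -1.

23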